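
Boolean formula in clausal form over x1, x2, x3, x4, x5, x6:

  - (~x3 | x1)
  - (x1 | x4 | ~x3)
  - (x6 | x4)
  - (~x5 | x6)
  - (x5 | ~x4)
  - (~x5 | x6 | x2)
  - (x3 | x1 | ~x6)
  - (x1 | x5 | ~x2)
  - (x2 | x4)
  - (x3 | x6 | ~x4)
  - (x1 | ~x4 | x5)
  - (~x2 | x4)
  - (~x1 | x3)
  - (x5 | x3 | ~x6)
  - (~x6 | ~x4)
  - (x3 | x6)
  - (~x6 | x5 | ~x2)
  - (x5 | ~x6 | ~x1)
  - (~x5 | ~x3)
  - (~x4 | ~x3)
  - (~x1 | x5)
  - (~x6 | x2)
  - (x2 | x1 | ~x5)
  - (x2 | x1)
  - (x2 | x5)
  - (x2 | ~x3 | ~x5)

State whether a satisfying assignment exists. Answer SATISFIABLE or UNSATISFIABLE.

UNSATISFIABLE

x5 = True:
  propagation gives x6=True, x4=False, x2=True; an empty clause results — contradiction.
x5 = False:
  propagation gives x4=False, x6=True, x2=True; an empty clause results — contradiction.
Every branch closes, so no satisfying assignment exists.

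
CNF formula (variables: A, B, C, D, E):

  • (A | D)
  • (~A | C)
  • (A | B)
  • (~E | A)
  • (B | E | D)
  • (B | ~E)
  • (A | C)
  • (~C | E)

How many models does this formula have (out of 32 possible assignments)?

2

Satisfying assignments:
  A=T B=T C=T D=F E=T
  A=T B=T C=T D=T E=T
Count: 2.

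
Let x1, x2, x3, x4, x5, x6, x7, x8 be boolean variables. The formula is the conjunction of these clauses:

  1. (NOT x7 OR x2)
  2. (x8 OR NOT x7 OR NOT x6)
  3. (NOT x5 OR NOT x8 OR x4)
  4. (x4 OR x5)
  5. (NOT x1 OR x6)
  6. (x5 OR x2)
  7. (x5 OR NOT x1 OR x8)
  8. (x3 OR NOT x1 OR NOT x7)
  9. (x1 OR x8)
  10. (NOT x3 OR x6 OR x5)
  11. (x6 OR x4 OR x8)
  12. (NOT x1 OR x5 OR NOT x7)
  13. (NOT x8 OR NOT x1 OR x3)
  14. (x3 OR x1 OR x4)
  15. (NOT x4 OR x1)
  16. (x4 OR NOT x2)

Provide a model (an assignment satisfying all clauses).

x1=T, x2=F, x3=T, x4=T, x5=T, x6=T, x7=F, x8=F

Check each clause:
  1. (x2 OR NOT x7) — NOT x7 is true.
  2. (NOT x7 OR x8 OR NOT x6) — NOT x7 is true.
  3. (NOT x8 OR x4 OR NOT x5) — NOT x8 is true.
  4. (x4 OR x5) — x4 is true.
  5. (NOT x1 OR x6) — x6 is true.
  6. (x5 OR x2) — x5 is true.
  7. (x5 OR x8 OR NOT x1) — x5 is true.
  8. (NOT x1 OR x3 OR NOT x7) — NOT x7 is true.
  9. (x8 OR x1) — x1 is true.
  10. (NOT x3 OR x6 OR x5) — x5 is true.
  11. (x6 OR x4 OR x8) — x4 is true.
  12. (x5 OR NOT x1 OR NOT x7) — NOT x7 is true.
  13. (NOT x1 OR x3 OR NOT x8) — NOT x8 is true.
  14. (x4 OR x3 OR x1) — x1 is true.
  15. (NOT x4 OR x1) — x1 is true.
  16. (x4 OR NOT x2) — x4 is true.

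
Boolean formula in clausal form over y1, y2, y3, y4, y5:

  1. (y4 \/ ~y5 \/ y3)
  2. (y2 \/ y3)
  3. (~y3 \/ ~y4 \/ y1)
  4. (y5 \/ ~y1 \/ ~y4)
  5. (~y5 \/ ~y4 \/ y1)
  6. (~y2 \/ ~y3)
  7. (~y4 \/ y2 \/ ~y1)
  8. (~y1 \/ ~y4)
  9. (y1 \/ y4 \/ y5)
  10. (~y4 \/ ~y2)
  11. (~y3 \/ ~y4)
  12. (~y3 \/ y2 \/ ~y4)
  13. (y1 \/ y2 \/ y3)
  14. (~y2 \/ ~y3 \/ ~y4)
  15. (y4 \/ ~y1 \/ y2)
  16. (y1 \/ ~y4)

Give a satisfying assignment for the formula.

y1=False, y2=False, y3=True, y4=False, y5=True

Check each clause:
  1. (y4 \/ y3 \/ ~y5) — y3 is true.
  2. (y3 \/ y2) — y3 is true.
  3. (y1 \/ ~y3 \/ ~y4) — ~y4 is true.
  4. (~y1 \/ y5 \/ ~y4) — ~y4 is true.
  5. (y1 \/ ~y5 \/ ~y4) — ~y4 is true.
  6. (~y3 \/ ~y2) — ~y2 is true.
  7. (~y1 \/ ~y4 \/ y2) — ~y4 is true.
  8. (~y1 \/ ~y4) — ~y4 is true.
  9. (y4 \/ y1 \/ y5) — y5 is true.
  10. (~y4 \/ ~y2) — ~y4 is true.
  11. (~y3 \/ ~y4) — ~y4 is true.
  12. (~y4 \/ y2 \/ ~y3) — ~y4 is true.
  13. (y2 \/ y1 \/ y3) — y3 is true.
  14. (~y2 \/ ~y3 \/ ~y4) — ~y4 is true.
  15. (y4 \/ ~y1 \/ y2) — ~y1 is true.
  16. (y1 \/ ~y4) — ~y4 is true.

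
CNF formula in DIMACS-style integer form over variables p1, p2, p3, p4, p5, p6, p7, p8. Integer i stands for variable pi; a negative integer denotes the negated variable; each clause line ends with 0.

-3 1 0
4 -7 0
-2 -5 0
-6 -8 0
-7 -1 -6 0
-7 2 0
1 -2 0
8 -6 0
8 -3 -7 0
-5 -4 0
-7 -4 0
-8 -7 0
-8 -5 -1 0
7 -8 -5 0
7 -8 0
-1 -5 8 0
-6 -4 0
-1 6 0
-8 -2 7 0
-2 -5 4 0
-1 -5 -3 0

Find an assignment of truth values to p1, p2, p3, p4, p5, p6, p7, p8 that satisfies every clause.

p3 occurs only negated in the remaining clauses — set p3 = False.
Pure literal: p5 appears only negated; assign p5 = False.
Try p1 = False.
  then p2 is forced to False.
  then p7 is forced to False.
  then p8 is forced to False.
  then p6 is forced to False.
p4 is now unconstrained; take p4 = True.

p1=F, p2=F, p3=F, p4=T, p5=F, p6=F, p7=F, p8=F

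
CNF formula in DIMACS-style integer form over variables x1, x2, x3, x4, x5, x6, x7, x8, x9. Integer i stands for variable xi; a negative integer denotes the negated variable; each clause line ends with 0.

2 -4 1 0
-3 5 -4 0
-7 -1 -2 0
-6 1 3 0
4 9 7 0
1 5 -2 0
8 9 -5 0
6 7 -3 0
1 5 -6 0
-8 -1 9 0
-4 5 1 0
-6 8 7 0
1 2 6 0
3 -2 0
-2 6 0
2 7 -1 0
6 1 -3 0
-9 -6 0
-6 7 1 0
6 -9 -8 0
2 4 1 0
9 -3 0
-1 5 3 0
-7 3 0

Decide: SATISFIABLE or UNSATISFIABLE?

SATISFIABLE

Try x1 = True.
Set x2 = False and propagate.
  then x7 is forced to True.
  then x3 is forced to True.
  then x9 is forced to True.
  then x6 is forced to False.
  then x8 is forced to False.
Try x4 = False.
x5 is now unconstrained; take x5 = False.
So x1 = T  x2 = F  x3 = T  x4 = F  x5 = F  x6 = F  x7 = T  x8 = F  x9 = T is a satisfying assignment.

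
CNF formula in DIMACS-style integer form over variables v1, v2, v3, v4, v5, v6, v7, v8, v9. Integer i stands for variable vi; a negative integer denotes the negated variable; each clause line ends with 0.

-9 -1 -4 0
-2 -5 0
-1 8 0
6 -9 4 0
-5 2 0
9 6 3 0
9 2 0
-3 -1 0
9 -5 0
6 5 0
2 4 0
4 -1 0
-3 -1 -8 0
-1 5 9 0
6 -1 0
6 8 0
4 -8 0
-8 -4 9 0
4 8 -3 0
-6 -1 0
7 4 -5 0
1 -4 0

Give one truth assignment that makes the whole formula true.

v1 = 0, v2 = 1, v3 = 0, v4 = 0, v5 = 0, v6 = 1, v7 = 1, v8 = 0, v9 = 1

v7 occurs only positively in the remaining clauses — set v7 = True.
Branch on v1: take v1 = False.
  then v4 is forced to False.
  then v2 is forced to True.
  then v5 is forced to False.
  then v6 is forced to True.
  then v8 is forced to False.
  then v3 is forced to False.
v9 is now unconstrained; take v9 = True.
Check each clause:
  1. (~v1 | ~v4 | ~v9) — ~v4 is true.
  2. (~v5 | ~v2) — ~v5 is true.
  3. (~v1 | v8) — ~v1 is true.
  4. (~v9 | v6 | v4) — v6 is true.
  5. (v2 | ~v5) — v2 is true.
  6. (v6 | v3 | v9) — v9 is true.
  7. (v9 | v2) — v9 is true.
  8. (~v3 | ~v1) — ~v3 is true.
  9. (~v5 | v9) — v9 is true.
  10. (v6 | v5) — v6 is true.
  11. (v4 | v2) — v2 is true.
  12. (v4 | ~v1) — ~v1 is true.
  13. (~v1 | ~v3 | ~v8) — ~v8 is true.
  14. (v5 | ~v1 | v9) — v9 is true.
  15. (~v1 | v6) — ~v1 is true.
  16. (v8 | v6) — v6 is true.
  17. (v4 | ~v8) — ~v8 is true.
  18. (~v8 | ~v4 | v9) — ~v8 is true.
  19. (v8 | v4 | ~v3) — ~v3 is true.
  20. (~v1 | ~v6) — ~v1 is true.
  21. (v7 | v4 | ~v5) — ~v5 is true.
  22. (~v4 | v1) — ~v4 is true.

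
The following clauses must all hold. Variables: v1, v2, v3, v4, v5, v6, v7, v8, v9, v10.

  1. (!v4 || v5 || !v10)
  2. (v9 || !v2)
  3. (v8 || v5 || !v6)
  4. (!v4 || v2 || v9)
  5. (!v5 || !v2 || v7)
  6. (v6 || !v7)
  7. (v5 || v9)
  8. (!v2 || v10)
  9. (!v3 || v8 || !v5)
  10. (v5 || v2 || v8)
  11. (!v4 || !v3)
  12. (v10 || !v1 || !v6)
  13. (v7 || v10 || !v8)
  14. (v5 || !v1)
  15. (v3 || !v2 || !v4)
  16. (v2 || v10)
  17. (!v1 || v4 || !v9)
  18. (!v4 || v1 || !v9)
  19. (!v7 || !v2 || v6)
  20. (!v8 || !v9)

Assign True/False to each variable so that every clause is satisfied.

v1 = False, v2 = False, v3 = False, v4 = False, v5 = True, v6 = True, v7 = False, v8 = False, v9 = True, v10 = True

Try v1 = False.
For the remaining variables, v2 = False, v3 = False, v4 = False, v5 = True, v6 = True, v7 = False, v8 = False, v9 = True, v10 = True works.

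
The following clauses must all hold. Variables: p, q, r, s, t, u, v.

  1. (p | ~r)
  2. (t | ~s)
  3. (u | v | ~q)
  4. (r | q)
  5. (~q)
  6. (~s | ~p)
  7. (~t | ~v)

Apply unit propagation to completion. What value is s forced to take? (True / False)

(~q) stands alone — q = False.
From (q | r) and q = False: r = True.
(~r | p) with r = True leaves only p, so p = True.
In (~p | ~s), ~p is now false; ~s must hold, so s = False.

False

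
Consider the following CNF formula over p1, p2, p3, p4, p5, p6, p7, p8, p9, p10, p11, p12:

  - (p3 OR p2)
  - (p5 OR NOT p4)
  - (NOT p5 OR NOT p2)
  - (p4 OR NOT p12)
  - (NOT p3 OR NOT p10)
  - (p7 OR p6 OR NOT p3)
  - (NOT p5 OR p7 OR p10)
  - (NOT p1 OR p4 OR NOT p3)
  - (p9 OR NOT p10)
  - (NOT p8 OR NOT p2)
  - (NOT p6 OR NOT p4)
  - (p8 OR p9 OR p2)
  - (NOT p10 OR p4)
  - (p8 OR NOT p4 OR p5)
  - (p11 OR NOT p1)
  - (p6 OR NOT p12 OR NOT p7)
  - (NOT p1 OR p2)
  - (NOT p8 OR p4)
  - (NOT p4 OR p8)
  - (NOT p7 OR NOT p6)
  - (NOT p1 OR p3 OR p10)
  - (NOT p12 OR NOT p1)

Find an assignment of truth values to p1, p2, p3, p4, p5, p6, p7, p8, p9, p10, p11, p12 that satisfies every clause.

Pure literal: p1 appears only negated; assign p1 = False.
Pure literal: p9 appears only positively; assign p9 = True.
Branch on p2: take p2 = True.
  then p5 is forced to False.
  then p4 is forced to False.
  then p12 is forced to False.
  then p8 is forced to False.
  then p10 is forced to False.
Branch on p3: take p3 = False.
For the remaining variables, p6 = False, p7 = True, p11 = False works.

p1=0, p2=1, p3=0, p4=0, p5=0, p6=0, p7=1, p8=0, p9=1, p10=0, p11=0, p12=0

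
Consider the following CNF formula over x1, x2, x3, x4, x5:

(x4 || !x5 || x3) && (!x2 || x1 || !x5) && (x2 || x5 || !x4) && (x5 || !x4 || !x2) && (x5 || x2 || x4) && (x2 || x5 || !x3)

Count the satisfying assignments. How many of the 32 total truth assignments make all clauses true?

Split on x5, then x2.
  x5=1, x2=1: remaining (x1,x3,x4) ∈ {(1,0,1); (1,1,0); (1,1,1)} — 3.
  x5=1, x2=0: x1 free; 3 ways for (x3,x4) × 2^1 = 6.
  x5=0, x2=1: remaining (x1,x3,x4) ∈ {(0,0,0); (0,1,0); (1,0,0); (1,1,0)} — 4.
  x5=0, x2=0: a clause becomes empty — 0.
Total: 3 + 6 + 4 + 0 = 13.

13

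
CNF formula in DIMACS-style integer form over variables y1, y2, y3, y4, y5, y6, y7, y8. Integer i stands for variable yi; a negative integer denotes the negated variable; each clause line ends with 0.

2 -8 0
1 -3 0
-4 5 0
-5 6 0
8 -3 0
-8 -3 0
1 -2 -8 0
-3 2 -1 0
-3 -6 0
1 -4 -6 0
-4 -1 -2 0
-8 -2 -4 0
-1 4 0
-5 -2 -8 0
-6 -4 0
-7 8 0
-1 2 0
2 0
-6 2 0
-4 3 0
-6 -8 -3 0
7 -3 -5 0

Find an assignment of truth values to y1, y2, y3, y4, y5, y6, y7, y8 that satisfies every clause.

y1 = False, y2 = True, y3 = False, y4 = False, y5 = False, y6 = False, y7 = False, y8 = False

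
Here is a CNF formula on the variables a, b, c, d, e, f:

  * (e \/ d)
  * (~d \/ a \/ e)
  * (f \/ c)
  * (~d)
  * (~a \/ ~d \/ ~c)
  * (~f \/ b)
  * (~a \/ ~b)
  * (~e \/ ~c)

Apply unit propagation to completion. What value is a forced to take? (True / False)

(~d) stands alone — d = False.
In (e \/ d), d is now false; e must hold, so e = True.
In (~e \/ ~c), ~e is now false; ~c must hold, so c = False.
(c \/ f): since c = False, the clause reduces to (f). f = True.
From (~f \/ b) and f = True: b = True.
In (~a \/ ~b), ~b is now false; ~a must hold, so a = False.

False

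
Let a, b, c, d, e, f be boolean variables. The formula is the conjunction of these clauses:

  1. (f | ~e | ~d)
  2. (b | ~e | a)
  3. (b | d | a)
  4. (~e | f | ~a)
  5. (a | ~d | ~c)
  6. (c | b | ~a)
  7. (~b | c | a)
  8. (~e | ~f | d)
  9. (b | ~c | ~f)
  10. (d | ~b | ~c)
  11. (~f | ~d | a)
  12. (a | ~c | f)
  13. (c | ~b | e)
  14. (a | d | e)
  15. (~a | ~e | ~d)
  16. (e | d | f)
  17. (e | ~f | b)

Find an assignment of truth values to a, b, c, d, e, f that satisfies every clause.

a=True, b=True, c=True, d=True, e=False, f=True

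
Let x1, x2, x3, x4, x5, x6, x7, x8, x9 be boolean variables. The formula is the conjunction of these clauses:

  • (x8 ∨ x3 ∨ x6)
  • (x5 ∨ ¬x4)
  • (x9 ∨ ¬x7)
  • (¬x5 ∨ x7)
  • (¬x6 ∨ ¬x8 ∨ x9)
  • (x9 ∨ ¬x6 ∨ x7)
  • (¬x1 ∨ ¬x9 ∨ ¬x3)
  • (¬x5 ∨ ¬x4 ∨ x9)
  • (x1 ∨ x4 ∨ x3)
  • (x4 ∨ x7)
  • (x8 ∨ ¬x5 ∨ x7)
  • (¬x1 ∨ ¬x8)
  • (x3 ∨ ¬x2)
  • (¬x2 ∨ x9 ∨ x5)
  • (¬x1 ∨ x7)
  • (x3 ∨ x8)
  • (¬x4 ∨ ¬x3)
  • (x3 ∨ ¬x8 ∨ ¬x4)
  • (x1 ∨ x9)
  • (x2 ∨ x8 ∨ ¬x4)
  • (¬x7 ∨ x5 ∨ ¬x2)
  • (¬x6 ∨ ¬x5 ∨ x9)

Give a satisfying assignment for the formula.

x1=False, x2=False, x3=True, x4=False, x5=False, x6=True, x7=True, x8=False, x9=True

Branch on x1: take x1 = False.
  then x9 is forced to True.
For the remaining variables, x2 = False, x3 = True, x4 = False, x5 = False, x6 = True, x7 = True, x8 = False works.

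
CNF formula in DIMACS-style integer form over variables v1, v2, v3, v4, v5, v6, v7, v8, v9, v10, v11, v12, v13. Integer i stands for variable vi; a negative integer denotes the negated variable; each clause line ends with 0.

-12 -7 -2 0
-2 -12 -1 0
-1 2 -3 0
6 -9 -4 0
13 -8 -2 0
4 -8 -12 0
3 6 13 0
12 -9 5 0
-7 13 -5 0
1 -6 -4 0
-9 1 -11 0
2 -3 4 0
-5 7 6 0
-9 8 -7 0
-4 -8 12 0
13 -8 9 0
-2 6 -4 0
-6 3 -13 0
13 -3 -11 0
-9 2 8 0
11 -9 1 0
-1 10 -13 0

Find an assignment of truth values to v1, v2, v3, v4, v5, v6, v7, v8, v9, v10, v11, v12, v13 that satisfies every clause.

v1=True, v2=False, v3=False, v4=True, v5=False, v6=True, v7=True, v8=True, v9=True, v10=True, v11=True, v12=True, v13=False

Check each clause:
  1. (~v7 | ~v12 | ~v2) — ~v2 is true.
  2. (~v1 | ~v2 | ~v12) — ~v2 is true.
  3. (v2 | ~v1 | ~v3) — ~v3 is true.
  4. (v6 | ~v4 | ~v9) — v6 is true.
  5. (v13 | ~v8 | ~v2) — ~v2 is true.
  6. (~v8 | v4 | ~v12) — v4 is true.
  7. (v13 | v3 | v6) — v6 is true.
  8. (~v9 | v12 | v5) — v12 is true.
  9. (~v5 | ~v7 | v13) — ~v5 is true.
  10. (v1 | ~v4 | ~v6) — v1 is true.
  11. (v1 | ~v11 | ~v9) — v1 is true.
  12. (v4 | v2 | ~v3) — v4 is true.
  13. (v6 | ~v5 | v7) — ~v5 is true.
  14. (~v7 | v8 | ~v9) — v8 is true.
  15. (~v4 | v12 | ~v8) — v12 is true.
  16. (~v8 | v9 | v13) — v9 is true.
  17. (~v2 | ~v4 | v6) — v6 is true.
  18. (~v13 | ~v6 | v3) — ~v13 is true.
  19. (v13 | ~v11 | ~v3) — ~v3 is true.
  20. (~v9 | v2 | v8) — v8 is true.
  21. (v11 | v1 | ~v9) — v1 is true.
  22. (~v13 | ~v1 | v10) — v10 is true.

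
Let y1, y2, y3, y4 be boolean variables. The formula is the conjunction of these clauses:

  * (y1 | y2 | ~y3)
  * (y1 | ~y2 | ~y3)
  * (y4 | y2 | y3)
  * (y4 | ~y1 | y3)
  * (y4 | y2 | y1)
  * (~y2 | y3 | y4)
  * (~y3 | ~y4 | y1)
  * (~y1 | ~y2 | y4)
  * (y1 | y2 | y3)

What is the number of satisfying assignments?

The models are:
  y1=F y2=T y3=F y4=T
  y1=T y2=F y3=F y4=T
  y1=T y2=F y3=T y4=F
  y1=T y2=F y3=T y4=T
  y1=T y2=T y3=F y4=T
  y1=T y2=T y3=T y4=T
Count: 6.

6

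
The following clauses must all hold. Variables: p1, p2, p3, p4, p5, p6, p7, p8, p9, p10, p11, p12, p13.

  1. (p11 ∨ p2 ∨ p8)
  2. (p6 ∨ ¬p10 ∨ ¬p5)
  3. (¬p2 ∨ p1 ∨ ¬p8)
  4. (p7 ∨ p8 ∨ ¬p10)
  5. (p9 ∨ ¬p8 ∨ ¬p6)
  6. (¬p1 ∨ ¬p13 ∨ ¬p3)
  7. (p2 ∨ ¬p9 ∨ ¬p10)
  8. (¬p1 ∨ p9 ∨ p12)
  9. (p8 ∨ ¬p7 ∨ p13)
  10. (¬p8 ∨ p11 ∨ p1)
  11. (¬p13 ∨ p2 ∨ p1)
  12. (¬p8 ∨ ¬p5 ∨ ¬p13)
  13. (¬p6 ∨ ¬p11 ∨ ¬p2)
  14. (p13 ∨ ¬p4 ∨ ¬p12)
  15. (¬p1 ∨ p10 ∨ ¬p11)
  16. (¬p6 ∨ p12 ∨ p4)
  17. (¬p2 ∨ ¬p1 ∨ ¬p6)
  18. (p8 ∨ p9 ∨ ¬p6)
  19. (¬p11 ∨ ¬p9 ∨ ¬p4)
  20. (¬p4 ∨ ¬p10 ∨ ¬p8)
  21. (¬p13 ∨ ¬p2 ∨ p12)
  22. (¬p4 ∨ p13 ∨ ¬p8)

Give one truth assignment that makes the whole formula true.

p1 = False  p2 = True  p3 = True  p4 = False  p5 = True  p6 = False  p7 = False  p8 = False  p9 = False  p10 = False  p11 = True  p12 = True  p13 = False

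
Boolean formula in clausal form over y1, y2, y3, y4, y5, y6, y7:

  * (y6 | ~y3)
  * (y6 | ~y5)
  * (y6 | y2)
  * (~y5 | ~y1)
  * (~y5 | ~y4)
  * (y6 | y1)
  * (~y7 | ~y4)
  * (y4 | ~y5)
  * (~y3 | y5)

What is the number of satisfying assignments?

Split on y5, then y6.
  y5=1, y6=1: a clause becomes empty — 0.
  y5=1, y6=0: a clause becomes empty — 0.
  y5=0, y6=1: y1, y2 free; 3 ways for (y3,y4,y7) × 2^2 = 12.
  y5=0, y6=0: remaining (y1,y2,y3,y4,y7) ∈ {(1,1,0,0,0); (1,1,0,0,1); (1,1,0,1,0)} — 3.
Total: 0 + 0 + 12 + 3 = 15.

15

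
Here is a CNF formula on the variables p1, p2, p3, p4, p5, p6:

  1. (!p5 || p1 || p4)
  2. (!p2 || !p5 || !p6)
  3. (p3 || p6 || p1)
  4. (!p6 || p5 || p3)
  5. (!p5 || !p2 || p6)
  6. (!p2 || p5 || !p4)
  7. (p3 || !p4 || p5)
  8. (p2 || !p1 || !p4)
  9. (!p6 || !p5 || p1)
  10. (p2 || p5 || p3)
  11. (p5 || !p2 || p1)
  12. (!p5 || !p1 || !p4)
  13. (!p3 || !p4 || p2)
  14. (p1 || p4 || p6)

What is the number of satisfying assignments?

10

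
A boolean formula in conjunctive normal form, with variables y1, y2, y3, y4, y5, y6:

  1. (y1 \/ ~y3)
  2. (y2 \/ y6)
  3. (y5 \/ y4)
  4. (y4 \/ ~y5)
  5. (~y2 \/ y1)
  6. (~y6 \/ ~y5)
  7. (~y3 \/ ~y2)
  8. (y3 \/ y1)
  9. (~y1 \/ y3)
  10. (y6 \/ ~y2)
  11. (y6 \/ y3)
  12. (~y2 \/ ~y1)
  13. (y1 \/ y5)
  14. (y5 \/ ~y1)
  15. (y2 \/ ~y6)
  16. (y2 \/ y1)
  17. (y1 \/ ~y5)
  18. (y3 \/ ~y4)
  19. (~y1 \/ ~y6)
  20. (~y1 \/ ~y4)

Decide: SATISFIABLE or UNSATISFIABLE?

y1 = True:
  propagation gives y3=True, y2=False, y6=True; an empty clause results — contradiction.
y1 = False:
  propagation gives y3=False; an empty clause results — contradiction.
Every branch closes, so no satisfying assignment exists.

UNSATISFIABLE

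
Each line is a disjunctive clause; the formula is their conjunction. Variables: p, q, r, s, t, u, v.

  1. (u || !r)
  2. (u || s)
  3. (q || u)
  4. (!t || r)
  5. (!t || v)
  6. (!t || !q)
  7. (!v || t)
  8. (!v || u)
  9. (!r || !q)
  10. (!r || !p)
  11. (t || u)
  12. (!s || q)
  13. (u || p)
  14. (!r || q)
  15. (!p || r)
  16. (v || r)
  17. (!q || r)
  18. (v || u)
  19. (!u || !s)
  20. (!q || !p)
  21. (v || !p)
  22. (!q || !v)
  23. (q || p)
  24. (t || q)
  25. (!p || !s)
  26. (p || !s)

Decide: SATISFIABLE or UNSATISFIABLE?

UNSATISFIABLE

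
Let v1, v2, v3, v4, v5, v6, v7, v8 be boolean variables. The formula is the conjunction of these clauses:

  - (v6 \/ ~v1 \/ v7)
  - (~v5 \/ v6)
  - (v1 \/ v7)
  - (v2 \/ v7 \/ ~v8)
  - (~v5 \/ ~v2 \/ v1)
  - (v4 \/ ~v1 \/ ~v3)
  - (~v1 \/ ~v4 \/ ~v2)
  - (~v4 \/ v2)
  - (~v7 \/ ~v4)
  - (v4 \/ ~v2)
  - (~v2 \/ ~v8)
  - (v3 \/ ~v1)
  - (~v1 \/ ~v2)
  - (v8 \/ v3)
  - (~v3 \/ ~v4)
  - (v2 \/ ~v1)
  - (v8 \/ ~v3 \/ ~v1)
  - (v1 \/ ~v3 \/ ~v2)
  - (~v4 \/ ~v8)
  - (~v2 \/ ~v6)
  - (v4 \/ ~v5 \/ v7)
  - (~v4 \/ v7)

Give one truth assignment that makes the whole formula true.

v1=0, v2=0, v3=0, v4=0, v5=0, v6=0, v7=1, v8=1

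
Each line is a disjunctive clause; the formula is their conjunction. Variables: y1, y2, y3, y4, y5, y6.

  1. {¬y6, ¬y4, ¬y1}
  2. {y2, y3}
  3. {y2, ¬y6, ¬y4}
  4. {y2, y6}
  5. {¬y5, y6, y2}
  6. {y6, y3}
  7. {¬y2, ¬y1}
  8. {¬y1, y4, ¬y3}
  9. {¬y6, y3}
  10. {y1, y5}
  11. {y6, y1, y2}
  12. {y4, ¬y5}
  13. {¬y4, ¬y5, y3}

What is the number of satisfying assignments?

The models are:
  y1=F y2=T y3=T y4=T y5=T y6=F
  y1=F y2=T y3=T y4=T y5=T y6=T
Count: 2.

2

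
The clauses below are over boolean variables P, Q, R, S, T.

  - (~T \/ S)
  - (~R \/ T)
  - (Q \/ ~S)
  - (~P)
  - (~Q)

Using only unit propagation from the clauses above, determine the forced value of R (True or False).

(~P) is a unit clause: P = False.
(~Q) stands alone — Q = False.
From (~S \/ Q) and Q = False: S = False.
From (S \/ ~T) and S = False: T = False.
In (~R \/ T), T is now false; ~R must hold, so R = False.

False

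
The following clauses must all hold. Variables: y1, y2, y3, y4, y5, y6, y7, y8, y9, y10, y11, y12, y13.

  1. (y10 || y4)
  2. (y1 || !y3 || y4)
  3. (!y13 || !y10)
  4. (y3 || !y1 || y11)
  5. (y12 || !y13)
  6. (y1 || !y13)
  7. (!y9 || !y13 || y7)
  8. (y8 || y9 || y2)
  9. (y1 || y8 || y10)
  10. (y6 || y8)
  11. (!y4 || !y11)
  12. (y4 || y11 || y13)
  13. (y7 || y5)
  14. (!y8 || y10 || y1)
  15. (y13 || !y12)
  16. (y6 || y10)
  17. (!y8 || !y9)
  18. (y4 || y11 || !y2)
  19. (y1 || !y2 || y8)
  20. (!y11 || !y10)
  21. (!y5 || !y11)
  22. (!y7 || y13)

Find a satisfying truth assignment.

y1=True, y2=True, y3=True, y4=True, y5=True, y6=True, y7=False, y8=False, y9=True, y10=True, y11=False, y12=False, y13=False

Pure literal: y6 appears only positively; assign y6 = True.
Branch on y1: take y1 = True.
The remaining clauses are satisfied by y2 = True, y3 = True, y4 = True, y5 = True, y7 = False, y8 = False, y9 = True, y10 = True, y11 = False, y12 = False, y13 = False.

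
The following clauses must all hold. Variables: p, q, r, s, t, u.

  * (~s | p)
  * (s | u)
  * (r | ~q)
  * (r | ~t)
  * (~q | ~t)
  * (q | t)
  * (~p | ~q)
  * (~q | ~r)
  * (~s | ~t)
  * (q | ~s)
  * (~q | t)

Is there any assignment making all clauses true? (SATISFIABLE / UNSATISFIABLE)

SATISFIABLE

Pure literal: u appears only positively; assign u = True.
Set p = False and propagate.
  then s is forced to False.
Try q = False.
  then t is forced to True.
  then r is forced to True.
So p=0, q=0, r=1, s=0, t=1, u=1 is a satisfying assignment.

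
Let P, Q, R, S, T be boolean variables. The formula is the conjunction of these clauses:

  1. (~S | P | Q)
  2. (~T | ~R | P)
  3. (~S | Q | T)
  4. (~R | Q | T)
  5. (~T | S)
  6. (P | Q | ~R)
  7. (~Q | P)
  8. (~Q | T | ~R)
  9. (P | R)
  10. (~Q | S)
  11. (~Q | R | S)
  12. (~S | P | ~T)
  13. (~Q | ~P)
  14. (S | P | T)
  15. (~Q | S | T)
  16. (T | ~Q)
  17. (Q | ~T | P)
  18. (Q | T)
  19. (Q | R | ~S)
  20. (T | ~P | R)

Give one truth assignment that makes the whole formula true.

P = T  Q = F  R = T  S = T  T = T

Set P = True and propagate.
  then Q is forced to False.
  then T is forced to True.
  then S is forced to True.
  then R is forced to True.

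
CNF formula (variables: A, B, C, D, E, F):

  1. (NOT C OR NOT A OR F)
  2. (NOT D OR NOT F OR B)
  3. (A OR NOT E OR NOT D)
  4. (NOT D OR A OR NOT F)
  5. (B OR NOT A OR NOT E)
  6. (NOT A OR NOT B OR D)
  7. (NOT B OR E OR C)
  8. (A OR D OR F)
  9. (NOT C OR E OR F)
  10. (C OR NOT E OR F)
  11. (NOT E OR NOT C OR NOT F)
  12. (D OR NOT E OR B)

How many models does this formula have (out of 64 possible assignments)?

Case analysis on E and F:
  E=T, F=T: remaining (A,B,C,D) ∈ {(F,T,F,F); (T,T,F,T)} — 2.
  E=T, F=F: a clause becomes empty — 0.
  E=F, F=T: 6 of the 16 assignments to (A,B,C,D) work.
  E=F, F=F: remaining (A,B,C,D) ∈ {(F,F,F,T); (T,F,F,F); (T,F,F,T)} — 3.
Total: 2 + 0 + 6 + 3 = 11.

11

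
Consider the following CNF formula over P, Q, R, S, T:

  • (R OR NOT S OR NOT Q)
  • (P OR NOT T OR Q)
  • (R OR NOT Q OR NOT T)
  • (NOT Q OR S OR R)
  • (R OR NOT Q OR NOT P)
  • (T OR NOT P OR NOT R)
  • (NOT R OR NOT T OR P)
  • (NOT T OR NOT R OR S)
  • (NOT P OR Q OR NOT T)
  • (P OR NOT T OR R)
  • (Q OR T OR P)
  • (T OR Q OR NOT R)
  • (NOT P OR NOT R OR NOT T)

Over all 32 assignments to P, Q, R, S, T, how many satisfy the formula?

4

Satisfying assignments:
  P=0 Q=1 R=1 S=0 T=0
  P=0 Q=1 R=1 S=1 T=0
  P=1 Q=0 R=0 S=0 T=0
  P=1 Q=0 R=0 S=1 T=0
That's 4 in total.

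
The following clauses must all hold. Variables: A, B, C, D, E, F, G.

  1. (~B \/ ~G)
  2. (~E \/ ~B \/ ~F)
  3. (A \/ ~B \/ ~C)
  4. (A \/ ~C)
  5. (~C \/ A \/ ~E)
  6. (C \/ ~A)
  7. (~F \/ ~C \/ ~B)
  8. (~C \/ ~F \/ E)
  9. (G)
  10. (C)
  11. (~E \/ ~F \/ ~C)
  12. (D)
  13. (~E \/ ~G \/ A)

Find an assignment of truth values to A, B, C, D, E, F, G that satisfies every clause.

(G) is a unit clause, so G = True.
Unit propagation: (~B) forces B = False.
Unit propagation: (C) forces C = True.
Unit propagation: (A) forces A = True.
Unit propagation: (D) forces D = True.
F occurs only negated in the remaining clauses — set F = False.
E is now unconstrained; take E = False.

A=T  B=F  C=T  D=T  E=F  F=F  G=T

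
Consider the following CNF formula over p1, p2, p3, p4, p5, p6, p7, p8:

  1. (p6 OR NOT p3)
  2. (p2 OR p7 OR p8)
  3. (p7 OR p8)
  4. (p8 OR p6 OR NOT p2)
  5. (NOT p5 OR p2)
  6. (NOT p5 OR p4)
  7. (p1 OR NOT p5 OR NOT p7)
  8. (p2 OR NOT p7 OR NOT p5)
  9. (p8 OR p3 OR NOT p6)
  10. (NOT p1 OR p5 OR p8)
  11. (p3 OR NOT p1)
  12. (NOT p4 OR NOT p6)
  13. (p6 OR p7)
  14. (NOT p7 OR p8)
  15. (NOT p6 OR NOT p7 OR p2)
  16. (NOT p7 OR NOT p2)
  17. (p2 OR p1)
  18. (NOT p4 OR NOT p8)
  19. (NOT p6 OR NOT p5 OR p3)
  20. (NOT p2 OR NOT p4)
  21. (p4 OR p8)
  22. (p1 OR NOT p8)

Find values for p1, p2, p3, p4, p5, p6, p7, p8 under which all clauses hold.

p1=True, p2=True, p3=True, p4=False, p5=False, p6=True, p7=False, p8=True

Try p1 = True.
  then p3 is forced to True.
  then p6 is forced to True.
  then p4 is forced to False.
  then p5 is forced to False.
  then p8 is forced to True.
Branch on p2: take p2 = True.
  then p7 is forced to False.
Every clause has at least one true literal under this assignment.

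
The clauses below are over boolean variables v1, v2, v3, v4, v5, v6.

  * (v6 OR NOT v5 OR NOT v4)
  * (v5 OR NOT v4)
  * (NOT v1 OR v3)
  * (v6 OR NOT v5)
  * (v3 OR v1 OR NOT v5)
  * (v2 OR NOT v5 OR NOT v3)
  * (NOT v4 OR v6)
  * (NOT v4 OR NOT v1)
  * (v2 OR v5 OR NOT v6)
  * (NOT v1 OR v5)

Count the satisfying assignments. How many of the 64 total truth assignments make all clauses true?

9

Case analysis on v5 and v1:
  v5=1, v1=1: remaining (v2,v3,v4,v6) ∈ {(1,1,0,1)} — 1.
  v5=1, v1=0: remaining (v2,v3,v4,v6) ∈ {(1,1,0,1); (1,1,1,1)} — 2.
  v5=0, v1=1: a clause becomes empty — 0.
  v5=0, v1=0: v3 free; 3 ways for (v2,v4,v6) × 2^1 = 6.
Total: 1 + 2 + 0 + 6 = 9.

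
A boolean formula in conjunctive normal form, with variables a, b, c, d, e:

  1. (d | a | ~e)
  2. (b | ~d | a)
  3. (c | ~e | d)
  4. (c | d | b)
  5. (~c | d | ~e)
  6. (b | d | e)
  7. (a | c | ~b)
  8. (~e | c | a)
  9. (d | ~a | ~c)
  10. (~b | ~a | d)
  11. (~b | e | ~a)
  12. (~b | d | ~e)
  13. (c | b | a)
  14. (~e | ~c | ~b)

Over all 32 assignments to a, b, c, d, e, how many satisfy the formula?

7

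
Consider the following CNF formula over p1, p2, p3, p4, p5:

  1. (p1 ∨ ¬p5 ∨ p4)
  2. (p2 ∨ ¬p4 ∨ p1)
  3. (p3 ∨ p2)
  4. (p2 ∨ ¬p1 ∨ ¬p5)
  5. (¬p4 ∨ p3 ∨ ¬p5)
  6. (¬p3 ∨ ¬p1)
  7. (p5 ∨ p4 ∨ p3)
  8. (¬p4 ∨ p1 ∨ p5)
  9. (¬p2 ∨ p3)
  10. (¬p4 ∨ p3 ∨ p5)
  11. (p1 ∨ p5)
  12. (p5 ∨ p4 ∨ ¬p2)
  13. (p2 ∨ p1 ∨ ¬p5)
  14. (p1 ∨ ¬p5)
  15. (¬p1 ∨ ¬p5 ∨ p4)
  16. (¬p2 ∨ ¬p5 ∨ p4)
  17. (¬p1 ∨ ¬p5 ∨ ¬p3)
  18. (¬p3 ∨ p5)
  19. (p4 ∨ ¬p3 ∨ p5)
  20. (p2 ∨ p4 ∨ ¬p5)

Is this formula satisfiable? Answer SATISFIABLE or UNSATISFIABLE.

UNSATISFIABLE

p5 = True:
  propagation gives p1=True, p2=True, p3=False; an empty clause results — contradiction.
p5 = False:
  propagation gives p1=True, p3=False, p2=True; an empty clause results — contradiction.
Every branch closes, so no satisfying assignment exists.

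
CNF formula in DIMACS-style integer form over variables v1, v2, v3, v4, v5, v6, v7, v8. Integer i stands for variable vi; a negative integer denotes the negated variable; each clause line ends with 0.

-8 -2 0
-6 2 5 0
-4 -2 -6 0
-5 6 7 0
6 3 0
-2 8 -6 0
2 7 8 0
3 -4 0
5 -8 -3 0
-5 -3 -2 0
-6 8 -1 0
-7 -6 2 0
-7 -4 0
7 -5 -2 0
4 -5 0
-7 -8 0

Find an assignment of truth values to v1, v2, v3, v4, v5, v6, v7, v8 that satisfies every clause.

v1=F, v2=T, v3=T, v4=F, v5=F, v6=F, v7=F, v8=F

Check each clause:
  1. (~v2 | ~v8) — ~v8 is true.
  2. (v5 | v2 | ~v6) — v2 is true.
  3. (~v2 | ~v6 | ~v4) — ~v6 is true.
  4. (v6 | v7 | ~v5) — ~v5 is true.
  5. (v3 | v6) — v3 is true.
  6. (~v2 | v8 | ~v6) — ~v6 is true.
  7. (v7 | v8 | v2) — v2 is true.
  8. (v3 | ~v4) — v3 is true.
  9. (~v3 | v5 | ~v8) — ~v8 is true.
  10. (~v5 | ~v3 | ~v2) — ~v5 is true.
  11. (~v6 | ~v1 | v8) — ~v6 is true.
  12. (~v7 | ~v6 | v2) — ~v7 is true.
  13. (~v7 | ~v4) — ~v7 is true.
  14. (~v5 | ~v2 | v7) — ~v5 is true.
  15. (~v5 | v4) — ~v5 is true.
  16. (~v8 | ~v7) — ~v8 is true.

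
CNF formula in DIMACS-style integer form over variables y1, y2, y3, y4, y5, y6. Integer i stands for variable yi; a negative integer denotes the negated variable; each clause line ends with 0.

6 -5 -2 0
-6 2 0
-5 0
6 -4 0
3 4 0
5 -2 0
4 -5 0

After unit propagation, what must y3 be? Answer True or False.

(~y5) is a unit clause: y5 = False.
(y5 | ~y2) with y5 = False leaves only ~y2, so y2 = False.
(~y6 | y2): since y2 = False, the clause reduces to (~y6). y6 = False.
(~y4 | y6): since y6 = False, the clause reduces to (~y4). y4 = False.
(y3 | y4): since y4 = False, the clause reduces to (y3). y3 = True.

True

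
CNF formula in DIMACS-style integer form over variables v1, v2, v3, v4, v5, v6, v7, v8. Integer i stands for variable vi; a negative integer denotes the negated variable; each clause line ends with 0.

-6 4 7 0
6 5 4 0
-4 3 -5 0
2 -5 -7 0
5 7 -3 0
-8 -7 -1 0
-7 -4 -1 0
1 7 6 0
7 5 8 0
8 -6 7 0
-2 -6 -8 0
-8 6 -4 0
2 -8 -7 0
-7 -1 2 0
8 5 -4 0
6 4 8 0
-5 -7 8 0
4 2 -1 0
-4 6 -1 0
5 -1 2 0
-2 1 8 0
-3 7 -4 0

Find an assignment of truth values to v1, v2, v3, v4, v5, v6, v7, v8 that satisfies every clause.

v1=F  v2=F  v3=F  v4=F  v5=F  v6=T  v7=T  v8=F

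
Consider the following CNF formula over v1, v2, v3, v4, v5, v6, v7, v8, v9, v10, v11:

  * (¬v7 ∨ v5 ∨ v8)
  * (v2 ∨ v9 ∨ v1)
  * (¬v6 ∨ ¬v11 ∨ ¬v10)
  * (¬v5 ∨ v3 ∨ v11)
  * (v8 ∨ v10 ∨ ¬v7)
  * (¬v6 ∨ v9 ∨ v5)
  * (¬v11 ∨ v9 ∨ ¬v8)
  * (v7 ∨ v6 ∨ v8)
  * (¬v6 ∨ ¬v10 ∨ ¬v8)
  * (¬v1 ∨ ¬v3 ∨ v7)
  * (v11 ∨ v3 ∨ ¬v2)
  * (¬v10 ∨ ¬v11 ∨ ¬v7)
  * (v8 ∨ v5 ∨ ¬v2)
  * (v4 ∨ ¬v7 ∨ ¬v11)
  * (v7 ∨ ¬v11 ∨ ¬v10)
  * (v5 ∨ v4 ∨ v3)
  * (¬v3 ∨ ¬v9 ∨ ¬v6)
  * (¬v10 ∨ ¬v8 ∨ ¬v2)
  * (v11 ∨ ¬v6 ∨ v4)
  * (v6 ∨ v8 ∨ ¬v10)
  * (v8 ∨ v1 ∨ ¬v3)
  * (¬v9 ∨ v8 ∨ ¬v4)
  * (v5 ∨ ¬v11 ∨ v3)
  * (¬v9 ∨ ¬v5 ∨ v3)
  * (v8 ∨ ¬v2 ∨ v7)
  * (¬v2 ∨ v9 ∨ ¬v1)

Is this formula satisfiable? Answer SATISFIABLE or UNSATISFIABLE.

SATISFIABLE

Set v1 = True and propagate.
Branch on v2: take v2 = False.
The remaining clauses are satisfied by v3 = True, v4 = True, v5 = True, v6 = True, v7 = True, v8 = True, v9 = False, v10 = False, v11 = False.
So v1=T  v2=F  v3=T  v4=T  v5=T  v6=T  v7=T  v8=T  v9=F  v10=F  v11=F is a satisfying assignment.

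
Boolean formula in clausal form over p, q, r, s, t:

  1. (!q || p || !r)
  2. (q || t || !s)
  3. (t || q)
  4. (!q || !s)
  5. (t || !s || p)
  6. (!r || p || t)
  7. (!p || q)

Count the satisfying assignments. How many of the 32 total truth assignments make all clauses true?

Case analysis on q and p:
  q=T, p=T: remaining (r,s,t) ∈ {(F,F,F); (F,F,T); (T,F,F); (T,F,T)} — 4.
  q=T, p=F: remaining (r,s,t) ∈ {(F,F,F); (F,F,T)} — 2.
  q=F, p=T: a clause becomes empty — 0.
  q=F, p=F: remaining (r,s,t) ∈ {(F,F,T); (F,T,T); (T,F,T); (T,T,T)} — 4.
Total: 4 + 2 + 0 + 4 = 10.

10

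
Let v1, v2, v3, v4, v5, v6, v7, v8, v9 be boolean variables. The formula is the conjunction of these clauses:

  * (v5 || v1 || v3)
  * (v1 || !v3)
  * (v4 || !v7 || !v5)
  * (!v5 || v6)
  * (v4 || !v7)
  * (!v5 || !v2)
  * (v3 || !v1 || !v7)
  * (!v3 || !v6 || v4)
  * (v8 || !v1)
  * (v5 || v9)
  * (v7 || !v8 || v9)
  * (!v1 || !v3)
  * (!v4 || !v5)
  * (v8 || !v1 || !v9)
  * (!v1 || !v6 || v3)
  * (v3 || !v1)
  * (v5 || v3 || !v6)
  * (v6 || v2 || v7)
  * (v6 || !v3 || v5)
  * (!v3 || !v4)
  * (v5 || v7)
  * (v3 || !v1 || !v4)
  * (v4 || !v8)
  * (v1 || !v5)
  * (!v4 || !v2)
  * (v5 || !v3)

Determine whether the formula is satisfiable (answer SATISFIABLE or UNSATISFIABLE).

v3 = True:
  propagation gives v1=True; an empty clause results — contradiction.
v3 = False:
  propagation gives v1=False, v5=True; an empty clause results — contradiction.
Every branch closes, so no satisfying assignment exists.

UNSATISFIABLE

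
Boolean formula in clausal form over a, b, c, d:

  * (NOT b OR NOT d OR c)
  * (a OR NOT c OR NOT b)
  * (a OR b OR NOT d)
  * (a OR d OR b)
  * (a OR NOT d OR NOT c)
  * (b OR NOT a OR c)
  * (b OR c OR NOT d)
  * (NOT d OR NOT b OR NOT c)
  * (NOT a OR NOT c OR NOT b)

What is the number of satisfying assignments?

The models are:
  a=0 b=1 c=0 d=0
  a=1 b=0 c=1 d=0
  a=1 b=0 c=1 d=1
  a=1 b=1 c=0 d=0
That's 4 in total.

4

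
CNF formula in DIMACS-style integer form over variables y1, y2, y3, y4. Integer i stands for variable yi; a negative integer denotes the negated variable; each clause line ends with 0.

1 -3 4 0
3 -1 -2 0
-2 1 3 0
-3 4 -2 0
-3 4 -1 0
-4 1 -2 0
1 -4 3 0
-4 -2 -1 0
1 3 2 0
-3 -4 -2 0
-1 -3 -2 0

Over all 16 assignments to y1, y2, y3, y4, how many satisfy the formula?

4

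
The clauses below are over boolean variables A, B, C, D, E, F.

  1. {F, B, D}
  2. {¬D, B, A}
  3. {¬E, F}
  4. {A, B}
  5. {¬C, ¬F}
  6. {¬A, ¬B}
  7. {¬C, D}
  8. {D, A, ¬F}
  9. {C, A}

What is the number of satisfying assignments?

7

The models are:
  A=F B=T C=T D=T E=F F=F
  A=T B=F C=F D=F E=F F=T
  A=T B=F C=F D=F E=T F=T
  A=T B=F C=F D=T E=F F=F
  A=T B=F C=F D=T E=F F=T
  A=T B=F C=F D=T E=T F=T
  A=T B=F C=T D=T E=F F=F
Count: 7.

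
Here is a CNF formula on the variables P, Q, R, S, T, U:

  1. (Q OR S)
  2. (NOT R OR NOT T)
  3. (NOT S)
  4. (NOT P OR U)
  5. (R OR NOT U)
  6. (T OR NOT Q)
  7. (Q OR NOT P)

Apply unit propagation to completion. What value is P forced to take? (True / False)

False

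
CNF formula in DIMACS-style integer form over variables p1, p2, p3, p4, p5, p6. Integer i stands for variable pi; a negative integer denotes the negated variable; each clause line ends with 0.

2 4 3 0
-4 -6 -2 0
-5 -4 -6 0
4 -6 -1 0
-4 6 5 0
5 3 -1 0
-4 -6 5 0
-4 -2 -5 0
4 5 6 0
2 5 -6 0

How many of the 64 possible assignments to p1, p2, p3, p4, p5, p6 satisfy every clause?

Split on p4, then p5.
  p4=1, p5=1: remaining (p1,p2,p3,p6) ∈ {(0,0,0,0); (0,0,1,0); (1,0,0,0); (1,0,1,0)} — 4.
  p4=1, p5=0: a clause becomes empty — 0.
  p4=0, p5=1: 9 of the 16 assignments to (p1,p2,p3,p6) work.
  p4=0, p5=0: remaining (p1,p2,p3,p6) ∈ {(0,1,0,1); (0,1,1,1)} — 2.
Total: 4 + 0 + 9 + 2 = 15.

15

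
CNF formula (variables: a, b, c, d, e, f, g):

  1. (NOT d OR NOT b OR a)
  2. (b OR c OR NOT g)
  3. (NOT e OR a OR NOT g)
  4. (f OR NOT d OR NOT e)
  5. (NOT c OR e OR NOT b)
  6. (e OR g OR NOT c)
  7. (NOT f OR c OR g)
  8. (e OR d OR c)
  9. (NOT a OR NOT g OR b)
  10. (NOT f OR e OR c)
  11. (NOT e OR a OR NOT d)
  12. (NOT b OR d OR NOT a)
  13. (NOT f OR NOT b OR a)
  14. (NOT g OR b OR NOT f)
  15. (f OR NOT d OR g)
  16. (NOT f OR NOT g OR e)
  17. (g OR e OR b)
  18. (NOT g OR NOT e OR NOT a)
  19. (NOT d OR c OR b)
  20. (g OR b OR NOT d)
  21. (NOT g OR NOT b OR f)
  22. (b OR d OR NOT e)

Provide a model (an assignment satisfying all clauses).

a=False  b=False  c=True  d=True  e=False  f=False  g=True

Check each clause:
  1. (NOT b OR NOT d OR a) — NOT b is true.
  2. (NOT g OR b OR c) — c is true.
  3. (NOT g OR a OR NOT e) — NOT e is true.
  4. (NOT e OR f OR NOT d) — NOT e is true.
  5. (NOT c OR NOT b OR e) — NOT b is true.
  6. (e OR g OR NOT c) — g is true.
  7. (c OR NOT f OR g) — NOT f is true.
  8. (d OR e OR c) — c is true.
  9. (NOT a OR NOT g OR b) — NOT a is true.
  10. (NOT f OR c OR e) — NOT f is true.
  11. (NOT d OR a OR NOT e) — NOT e is true.
  12. (d OR NOT b OR NOT a) — d is true.
  13. (NOT f OR a OR NOT b) — NOT f is true.
  14. (NOT g OR NOT f OR b) — NOT f is true.
  15. (f OR NOT d OR g) — g is true.
  16. (NOT f OR e OR NOT g) — NOT f is true.
  17. (g OR b OR e) — g is true.
  18. (NOT g OR NOT a OR NOT e) — NOT e is true.
  19. (NOT d OR c OR b) — c is true.
  20. (b OR NOT d OR g) — g is true.
  21. (f OR NOT b OR NOT g) — NOT b is true.
  22. (d OR NOT e OR b) — NOT e is true.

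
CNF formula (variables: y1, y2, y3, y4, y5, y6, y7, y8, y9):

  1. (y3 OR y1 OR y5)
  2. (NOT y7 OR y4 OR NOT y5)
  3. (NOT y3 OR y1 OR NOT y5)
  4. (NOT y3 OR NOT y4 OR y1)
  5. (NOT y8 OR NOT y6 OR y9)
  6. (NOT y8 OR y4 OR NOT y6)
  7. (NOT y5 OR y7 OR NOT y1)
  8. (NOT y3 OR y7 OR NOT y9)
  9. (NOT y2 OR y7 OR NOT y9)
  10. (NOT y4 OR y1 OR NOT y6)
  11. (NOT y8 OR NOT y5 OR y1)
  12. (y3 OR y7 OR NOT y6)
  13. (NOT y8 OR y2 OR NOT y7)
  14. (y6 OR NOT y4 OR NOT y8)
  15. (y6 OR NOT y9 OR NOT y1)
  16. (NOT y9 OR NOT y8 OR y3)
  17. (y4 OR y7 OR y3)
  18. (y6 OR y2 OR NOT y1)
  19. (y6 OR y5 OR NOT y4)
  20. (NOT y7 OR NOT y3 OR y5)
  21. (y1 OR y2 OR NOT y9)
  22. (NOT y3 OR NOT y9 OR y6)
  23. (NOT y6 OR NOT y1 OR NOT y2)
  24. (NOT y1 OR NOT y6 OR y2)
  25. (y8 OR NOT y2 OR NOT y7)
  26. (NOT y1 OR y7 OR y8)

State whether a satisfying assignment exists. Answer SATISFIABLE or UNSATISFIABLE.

Branch on y1: take y1 = False.
Try y2 = False.
  then y9 is forced to False.
Try y3 = False.
  then y5 is forced to True.
  then y8 is forced to False.
The remaining clauses are satisfied by y4 = True, y6 = False, y7 = False.
So y1=False  y2=False  y3=False  y4=True  y5=True  y6=False  y7=False  y8=False  y9=False is a satisfying assignment.

SATISFIABLE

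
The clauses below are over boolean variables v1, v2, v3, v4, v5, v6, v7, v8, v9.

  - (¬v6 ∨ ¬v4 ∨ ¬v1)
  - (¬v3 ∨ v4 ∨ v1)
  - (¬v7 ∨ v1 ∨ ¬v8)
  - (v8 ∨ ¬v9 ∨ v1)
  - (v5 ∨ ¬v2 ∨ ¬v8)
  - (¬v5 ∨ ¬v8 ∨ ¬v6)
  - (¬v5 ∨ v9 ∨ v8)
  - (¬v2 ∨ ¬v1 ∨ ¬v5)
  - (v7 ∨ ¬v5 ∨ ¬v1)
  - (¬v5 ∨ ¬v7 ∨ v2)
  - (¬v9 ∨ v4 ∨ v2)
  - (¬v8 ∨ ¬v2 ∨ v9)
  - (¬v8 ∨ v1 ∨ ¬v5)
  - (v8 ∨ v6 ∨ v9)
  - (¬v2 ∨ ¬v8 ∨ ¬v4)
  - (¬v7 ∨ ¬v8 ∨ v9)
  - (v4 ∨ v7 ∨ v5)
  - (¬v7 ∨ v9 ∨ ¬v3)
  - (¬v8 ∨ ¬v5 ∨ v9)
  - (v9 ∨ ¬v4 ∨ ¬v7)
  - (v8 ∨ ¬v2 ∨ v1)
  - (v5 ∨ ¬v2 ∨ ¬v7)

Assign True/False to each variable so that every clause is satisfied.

v1=True  v2=False  v3=False  v4=True  v5=False  v6=False  v7=True  v8=False  v9=True

v3 occurs only negated in the remaining clauses — set v3 = False.
Try v1 = True.
The remaining clauses are satisfied by v2 = False, v4 = True, v5 = False, v6 = False, v7 = True, v8 = False, v9 = True.
Every clause has at least one true literal under this assignment.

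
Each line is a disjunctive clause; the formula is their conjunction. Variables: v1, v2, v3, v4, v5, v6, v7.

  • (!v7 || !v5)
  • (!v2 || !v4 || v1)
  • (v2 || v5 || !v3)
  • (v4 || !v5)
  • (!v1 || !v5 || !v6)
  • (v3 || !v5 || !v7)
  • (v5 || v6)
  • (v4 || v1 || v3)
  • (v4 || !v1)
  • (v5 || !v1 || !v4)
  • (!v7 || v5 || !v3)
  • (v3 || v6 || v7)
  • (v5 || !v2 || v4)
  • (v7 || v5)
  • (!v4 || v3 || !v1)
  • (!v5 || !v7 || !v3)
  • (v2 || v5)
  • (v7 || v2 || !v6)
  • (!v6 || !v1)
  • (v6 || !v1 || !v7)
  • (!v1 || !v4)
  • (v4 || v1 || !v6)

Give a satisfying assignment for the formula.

Set v1 = False and propagate.
Set v2 = False and propagate.
  then v5 is forced to True.
  then v7 is forced to False.
  then v4 is forced to True.
  then v6 is forced to False.
  then v3 is forced to True.

v1 = F, v2 = F, v3 = T, v4 = T, v5 = T, v6 = F, v7 = F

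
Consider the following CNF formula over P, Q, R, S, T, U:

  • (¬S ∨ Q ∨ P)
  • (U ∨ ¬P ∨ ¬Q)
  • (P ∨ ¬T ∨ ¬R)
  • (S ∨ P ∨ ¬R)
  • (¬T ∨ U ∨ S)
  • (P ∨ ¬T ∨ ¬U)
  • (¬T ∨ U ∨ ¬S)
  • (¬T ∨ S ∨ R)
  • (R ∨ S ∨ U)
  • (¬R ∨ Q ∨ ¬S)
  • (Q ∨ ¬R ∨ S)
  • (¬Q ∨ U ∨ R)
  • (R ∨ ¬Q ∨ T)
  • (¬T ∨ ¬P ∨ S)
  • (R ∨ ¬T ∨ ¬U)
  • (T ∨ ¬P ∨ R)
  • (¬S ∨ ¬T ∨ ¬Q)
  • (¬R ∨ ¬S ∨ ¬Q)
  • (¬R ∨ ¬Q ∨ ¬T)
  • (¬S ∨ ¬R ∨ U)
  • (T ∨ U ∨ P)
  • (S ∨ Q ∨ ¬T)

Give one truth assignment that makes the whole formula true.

P = 0, Q = 0, R = 0, S = 0, T = 0, U = 1

Try P = False.
Set Q = False and propagate.
  then S is forced to False.
  then R is forced to False.
  then T is forced to False.
  then U is forced to True.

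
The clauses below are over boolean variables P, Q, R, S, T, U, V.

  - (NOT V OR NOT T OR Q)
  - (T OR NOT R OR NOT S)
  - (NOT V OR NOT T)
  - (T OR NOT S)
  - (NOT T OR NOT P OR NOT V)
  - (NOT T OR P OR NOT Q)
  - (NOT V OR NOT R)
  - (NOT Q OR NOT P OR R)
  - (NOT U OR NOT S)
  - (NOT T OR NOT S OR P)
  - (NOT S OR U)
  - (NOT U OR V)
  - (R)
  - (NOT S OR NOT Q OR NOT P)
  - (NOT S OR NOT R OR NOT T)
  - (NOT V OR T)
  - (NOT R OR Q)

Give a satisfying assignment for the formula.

The clause (R) is unit: R must be True.
Unit propagation: (NOT V) forces V = False.
Unit propagation: (NOT U) forces U = False.
(NOT S) is a unit clause, so S = False.
Unit propagation: (Q) forces Q = True.
Pure literal: P appears only positively; assign P = True.
T is now unconstrained; take T = True.
Check each clause:
  1. (NOT V OR NOT T OR Q) — NOT V is true.
  2. (NOT R OR NOT S OR T) — NOT S is true.
  3. (NOT V OR NOT T) — NOT V is true.
  4. (NOT S OR T) — NOT S is true.
  5. (NOT T OR NOT V OR NOT P) — NOT V is true.
  6. (NOT T OR P OR NOT Q) — P is true.
  7. (NOT V OR NOT R) — NOT V is true.
  8. (NOT P OR R OR NOT Q) — R is true.
  9. (NOT S OR NOT U) — NOT U is true.
  10. (P OR NOT S OR NOT T) — P is true.
  11. (U OR NOT S) — NOT S is true.
  12. (NOT U OR V) — NOT U is true.
  13. (R) — R is true.
  14. (NOT S OR NOT P OR NOT Q) — NOT S is true.
  15. (NOT T OR NOT S OR NOT R) — NOT S is true.
  16. (NOT V OR T) — NOT V is true.
  17. (NOT R OR Q) — Q is true.

P=T, Q=T, R=T, S=F, T=T, U=F, V=F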